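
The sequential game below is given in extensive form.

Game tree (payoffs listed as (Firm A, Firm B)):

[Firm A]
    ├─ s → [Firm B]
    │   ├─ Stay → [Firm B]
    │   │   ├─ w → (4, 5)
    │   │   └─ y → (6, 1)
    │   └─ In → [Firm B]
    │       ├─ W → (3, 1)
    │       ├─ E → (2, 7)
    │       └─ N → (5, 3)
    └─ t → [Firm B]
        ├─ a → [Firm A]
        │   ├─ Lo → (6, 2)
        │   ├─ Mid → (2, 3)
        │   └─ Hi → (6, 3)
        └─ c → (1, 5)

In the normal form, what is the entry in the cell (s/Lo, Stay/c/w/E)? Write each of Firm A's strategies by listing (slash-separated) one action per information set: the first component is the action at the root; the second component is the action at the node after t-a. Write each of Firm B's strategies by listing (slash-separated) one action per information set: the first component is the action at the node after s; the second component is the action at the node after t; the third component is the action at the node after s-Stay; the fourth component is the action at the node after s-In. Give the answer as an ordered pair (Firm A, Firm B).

(4, 5)

Trace the play path from the root:
  Firm A plays s
  Firm B plays Stay at [s]
  Firm B plays w at [s-Stay]
→ terminal payoff (4, 5).
(Firm A's choice at the node after t-a is never reached on this path, so it doesn't affect the outcome.)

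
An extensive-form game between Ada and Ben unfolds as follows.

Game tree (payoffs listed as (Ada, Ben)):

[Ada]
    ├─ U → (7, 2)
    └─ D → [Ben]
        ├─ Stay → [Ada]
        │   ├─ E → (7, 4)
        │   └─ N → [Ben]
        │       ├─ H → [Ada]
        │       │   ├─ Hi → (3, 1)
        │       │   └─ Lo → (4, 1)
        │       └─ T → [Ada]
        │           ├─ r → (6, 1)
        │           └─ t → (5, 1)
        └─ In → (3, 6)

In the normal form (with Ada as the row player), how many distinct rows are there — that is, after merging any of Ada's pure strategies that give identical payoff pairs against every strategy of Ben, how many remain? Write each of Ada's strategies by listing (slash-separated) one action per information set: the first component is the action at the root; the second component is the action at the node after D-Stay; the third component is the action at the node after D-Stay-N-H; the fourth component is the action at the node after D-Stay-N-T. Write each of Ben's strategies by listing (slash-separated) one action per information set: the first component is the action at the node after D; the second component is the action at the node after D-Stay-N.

6

Ada has 16 pure strategies: U/E/Hi/r, U/E/Hi/t, U/E/Lo/r, U/E/Lo/t, U/N/Hi/r, U/N/Hi/t, U/N/Lo/r, U/N/Lo/t, D/E/Hi/r, D/E/Hi/t, D/E/Lo/r, D/E/Lo/t, D/N/Hi/r, D/N/Hi/t, D/N/Lo/r, D/N/Lo/t. Columns: Stay/H, Stay/T, In/H, In/T.
{U/E/Hi/r, U/E/Hi/t, U/E/Lo/r, U/E/Lo/t, U/N/Hi/r, U/N/Hi/t, U/N/Lo/r, U/N/Lo/t} → row (7,2) (7,2) (7,2) (7,2)
{D/E/Hi/r, D/E/Hi/t, D/E/Lo/r, D/E/Lo/t} → row (7,4) (7,4) (3,6) (3,6)
{D/N/Hi/r} → row (3,1) (6,1) (3,6) (3,6)
{D/N/Hi/t} → row (3,1) (5,1) (3,6) (3,6)
{D/N/Lo/r} → row (4,1) (6,1) (3,6) (3,6)
{D/N/Lo/t} → row (4,1) (5,1) (3,6) (3,6)
That's 6 distinct rows out of 16 strategies.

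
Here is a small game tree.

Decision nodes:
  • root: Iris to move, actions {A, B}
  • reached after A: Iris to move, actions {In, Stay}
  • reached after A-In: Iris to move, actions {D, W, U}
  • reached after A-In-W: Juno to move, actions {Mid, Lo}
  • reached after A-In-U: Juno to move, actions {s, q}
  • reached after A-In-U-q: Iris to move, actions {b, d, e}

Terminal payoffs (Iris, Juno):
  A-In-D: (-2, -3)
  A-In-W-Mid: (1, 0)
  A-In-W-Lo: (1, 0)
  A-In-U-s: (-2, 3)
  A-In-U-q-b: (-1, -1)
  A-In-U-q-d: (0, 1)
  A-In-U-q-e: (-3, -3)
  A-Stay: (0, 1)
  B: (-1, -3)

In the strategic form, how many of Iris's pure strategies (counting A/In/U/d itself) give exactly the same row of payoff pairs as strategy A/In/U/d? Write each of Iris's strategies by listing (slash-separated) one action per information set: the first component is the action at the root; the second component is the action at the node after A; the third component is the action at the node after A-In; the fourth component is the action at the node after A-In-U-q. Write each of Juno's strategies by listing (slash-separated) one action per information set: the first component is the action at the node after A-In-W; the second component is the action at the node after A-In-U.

1

Row for A/In/U/d (columns Mid/s, Mid/q, Lo/s, Lo/q): (-2,3) (0,1) (-2,3) (0,1).
Every one of Iris's information sets is on the play path for some reply by Juno when Iris follows A/In/U/d.
Changing the action at any of them therefore changes at least one column, so only A/In/U/d itself gives this row.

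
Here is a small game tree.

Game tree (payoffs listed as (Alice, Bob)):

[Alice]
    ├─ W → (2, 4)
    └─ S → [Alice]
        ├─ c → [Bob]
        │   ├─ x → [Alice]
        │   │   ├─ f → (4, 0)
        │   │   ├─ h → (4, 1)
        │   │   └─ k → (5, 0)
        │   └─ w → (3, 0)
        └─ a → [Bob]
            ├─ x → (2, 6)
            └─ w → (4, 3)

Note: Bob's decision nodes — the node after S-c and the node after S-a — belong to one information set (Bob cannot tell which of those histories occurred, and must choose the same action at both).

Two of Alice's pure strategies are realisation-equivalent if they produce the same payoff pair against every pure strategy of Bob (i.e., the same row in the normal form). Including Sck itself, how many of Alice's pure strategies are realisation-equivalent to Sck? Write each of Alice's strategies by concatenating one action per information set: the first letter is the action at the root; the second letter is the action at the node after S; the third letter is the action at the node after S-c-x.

1

Row for Sck (columns x, w): (5,0) (3,0).
Every one of Alice's information sets is on the play path for some reply by Bob when Alice follows Sck.
Changing the action at any of them therefore changes at least one column, so only Sck itself gives this row.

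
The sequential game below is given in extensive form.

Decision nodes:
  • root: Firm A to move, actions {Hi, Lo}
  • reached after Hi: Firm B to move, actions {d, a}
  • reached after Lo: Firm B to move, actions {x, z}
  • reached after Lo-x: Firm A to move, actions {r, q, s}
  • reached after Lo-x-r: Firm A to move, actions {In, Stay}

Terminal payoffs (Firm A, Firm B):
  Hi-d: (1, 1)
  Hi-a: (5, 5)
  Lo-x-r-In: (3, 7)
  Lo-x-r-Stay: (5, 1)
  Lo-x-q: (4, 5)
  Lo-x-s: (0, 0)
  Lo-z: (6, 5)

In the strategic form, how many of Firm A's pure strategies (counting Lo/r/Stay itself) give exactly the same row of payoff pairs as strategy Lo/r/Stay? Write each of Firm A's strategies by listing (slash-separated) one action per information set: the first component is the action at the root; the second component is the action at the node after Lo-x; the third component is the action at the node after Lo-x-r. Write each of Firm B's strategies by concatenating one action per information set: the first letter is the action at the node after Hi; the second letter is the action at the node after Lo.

1

Row for Lo/r/Stay (columns dx, dz, ax, az): (5,1) (6,5) (5,1) (6,5).
Every one of Firm A's information sets is on the play path for some reply by Firm B when Firm A follows Lo/r/Stay.
Changing the action at any of them therefore changes at least one column, so only Lo/r/Stay itself gives this row.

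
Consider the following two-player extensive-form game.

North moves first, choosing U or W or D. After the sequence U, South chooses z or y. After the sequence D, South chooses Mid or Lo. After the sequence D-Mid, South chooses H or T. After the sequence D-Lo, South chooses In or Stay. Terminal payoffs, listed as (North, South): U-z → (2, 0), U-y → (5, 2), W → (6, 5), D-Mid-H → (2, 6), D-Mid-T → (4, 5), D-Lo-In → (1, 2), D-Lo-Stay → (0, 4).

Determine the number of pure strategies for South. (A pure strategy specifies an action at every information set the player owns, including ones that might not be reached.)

16

South owns the node after U with actions {z, y} — two choices.
South owns the node after D with actions {Mid, Lo} — two choices.
South owns the node after D-Mid with actions {H, T} — two choices.
South owns the node after D-Lo with actions {In, Stay} — two choices.
A pure strategy fixes one action at each information set independently, so the count is the product 2 × 2 × 2 × 2 = 16.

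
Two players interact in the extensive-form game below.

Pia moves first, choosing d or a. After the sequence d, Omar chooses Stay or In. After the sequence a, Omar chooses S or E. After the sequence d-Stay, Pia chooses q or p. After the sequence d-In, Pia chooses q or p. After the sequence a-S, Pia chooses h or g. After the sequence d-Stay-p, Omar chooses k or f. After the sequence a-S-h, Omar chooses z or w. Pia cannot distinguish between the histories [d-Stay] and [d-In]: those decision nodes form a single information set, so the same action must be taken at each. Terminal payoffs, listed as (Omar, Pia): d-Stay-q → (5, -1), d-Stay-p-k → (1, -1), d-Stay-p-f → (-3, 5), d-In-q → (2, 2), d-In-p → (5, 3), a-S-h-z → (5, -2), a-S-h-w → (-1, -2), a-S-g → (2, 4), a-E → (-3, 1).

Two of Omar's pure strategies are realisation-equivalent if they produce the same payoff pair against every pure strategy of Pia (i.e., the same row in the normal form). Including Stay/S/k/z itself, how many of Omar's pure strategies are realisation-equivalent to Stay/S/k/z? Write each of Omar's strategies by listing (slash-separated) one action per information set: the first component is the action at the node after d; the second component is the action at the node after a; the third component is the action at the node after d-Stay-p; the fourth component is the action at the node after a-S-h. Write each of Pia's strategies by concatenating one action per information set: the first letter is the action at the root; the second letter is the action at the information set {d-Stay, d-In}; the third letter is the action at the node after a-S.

1

Row for Stay/S/k/z (columns dqh, dqg, dph, dpg, aqh, aqg, aph, apg): (5,-1) (5,-1) (1,-1) (1,-1) (5,-2) (2,4) (5,-2) (2,4).
Every one of Omar's information sets is on the play path for some reply by Pia when Omar follows Stay/S/k/z.
Changing the action at any of them therefore changes at least one column, so only Stay/S/k/z itself gives this row.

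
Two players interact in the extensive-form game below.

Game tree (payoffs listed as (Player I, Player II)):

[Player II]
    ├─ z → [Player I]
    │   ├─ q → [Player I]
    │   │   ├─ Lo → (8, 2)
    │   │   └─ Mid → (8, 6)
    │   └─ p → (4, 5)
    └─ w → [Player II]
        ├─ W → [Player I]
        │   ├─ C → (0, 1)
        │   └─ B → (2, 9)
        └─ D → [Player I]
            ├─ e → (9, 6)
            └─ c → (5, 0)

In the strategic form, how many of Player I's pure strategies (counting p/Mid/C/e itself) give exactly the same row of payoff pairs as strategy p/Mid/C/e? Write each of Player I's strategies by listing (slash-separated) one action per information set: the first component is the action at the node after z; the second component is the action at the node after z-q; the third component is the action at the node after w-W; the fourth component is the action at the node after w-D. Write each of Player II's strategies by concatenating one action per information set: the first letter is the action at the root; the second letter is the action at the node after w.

2

Row for p/Mid/C/e (columns zW, zD, wW, wD): (4,5) (4,5) (0,1) (9,6).
Under p/Mid/C/e, Player I's choice at the node after z-q can never be reached regardless of what Player II does, so varying those choices leaves every outcome unchanged.
Holding the reachable choices fixed and varying the unreachable one freely already gives 2 equivalent strategies.
No other strategy reproduces this row, so those 2 are the full class: p/Lo/C/e, p/Mid/C/e.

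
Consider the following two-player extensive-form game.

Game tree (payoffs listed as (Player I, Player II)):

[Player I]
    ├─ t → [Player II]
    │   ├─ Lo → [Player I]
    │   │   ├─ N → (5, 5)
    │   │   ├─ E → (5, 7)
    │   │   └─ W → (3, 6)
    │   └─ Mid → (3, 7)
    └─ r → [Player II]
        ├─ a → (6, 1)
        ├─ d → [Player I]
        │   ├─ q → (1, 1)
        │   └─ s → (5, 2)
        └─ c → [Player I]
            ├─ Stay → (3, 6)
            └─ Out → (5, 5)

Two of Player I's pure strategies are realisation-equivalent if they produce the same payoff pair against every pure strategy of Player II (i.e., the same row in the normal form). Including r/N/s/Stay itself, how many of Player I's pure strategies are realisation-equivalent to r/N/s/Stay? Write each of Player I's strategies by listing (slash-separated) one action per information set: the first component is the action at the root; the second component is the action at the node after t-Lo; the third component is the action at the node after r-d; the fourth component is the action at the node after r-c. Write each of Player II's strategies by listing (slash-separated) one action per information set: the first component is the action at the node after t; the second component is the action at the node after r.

3

Row for r/N/s/Stay (columns Lo/a, Lo/d, Lo/c, Mid/a, Mid/d, Mid/c): (6,1) (5,2) (3,6) (6,1) (5,2) (3,6).
Under r/N/s/Stay, Player I's choice at the node after t-Lo can never be reached regardless of what Player II does, so varying those choices leaves every outcome unchanged.
Holding the reachable choices fixed and varying the unreachable one freely already gives 3 equivalent strategies.
No other strategy reproduces this row, so those 3 are the full class: r/N/s/Stay, r/E/s/Stay, r/W/s/Stay.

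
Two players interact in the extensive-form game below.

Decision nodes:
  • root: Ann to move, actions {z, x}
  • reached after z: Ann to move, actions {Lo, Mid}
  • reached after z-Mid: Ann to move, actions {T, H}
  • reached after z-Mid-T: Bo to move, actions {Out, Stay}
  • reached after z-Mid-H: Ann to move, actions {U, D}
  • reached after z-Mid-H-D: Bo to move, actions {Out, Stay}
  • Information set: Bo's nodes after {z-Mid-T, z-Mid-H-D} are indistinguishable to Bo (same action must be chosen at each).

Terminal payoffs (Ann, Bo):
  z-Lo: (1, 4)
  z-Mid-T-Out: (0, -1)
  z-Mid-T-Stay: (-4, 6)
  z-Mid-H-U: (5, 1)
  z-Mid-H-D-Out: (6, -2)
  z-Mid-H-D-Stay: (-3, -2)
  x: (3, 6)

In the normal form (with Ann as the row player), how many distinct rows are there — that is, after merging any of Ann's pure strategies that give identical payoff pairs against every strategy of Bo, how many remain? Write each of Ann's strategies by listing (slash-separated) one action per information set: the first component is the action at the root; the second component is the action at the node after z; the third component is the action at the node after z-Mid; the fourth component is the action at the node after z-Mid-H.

Ann has 16 pure strategies: z/Lo/T/U, z/Lo/T/D, z/Lo/H/U, z/Lo/H/D, z/Mid/T/U, z/Mid/T/D, z/Mid/H/U, z/Mid/H/D, x/Lo/T/U, x/Lo/T/D, x/Lo/H/U, x/Lo/H/D, x/Mid/T/U, x/Mid/T/D, x/Mid/H/U, x/Mid/H/D. Columns: Out, Stay.
{z/Lo/T/U, z/Lo/T/D, z/Lo/H/U, z/Lo/H/D} → row (1,4) (1,4)
{z/Mid/T/U, z/Mid/T/D} → row (0,-1) (-4,6)
{z/Mid/H/U} → row (5,1) (5,1)
{z/Mid/H/D} → row (6,-2) (-3,-2)
{x/Lo/T/U, x/Lo/T/D, x/Lo/H/U, x/Lo/H/D, x/Mid/T/U, x/Mid/T/D, x/Mid/H/U, x/Mid/H/D} → row (3,6) (3,6)
That's 5 distinct rows out of 16 strategies.

5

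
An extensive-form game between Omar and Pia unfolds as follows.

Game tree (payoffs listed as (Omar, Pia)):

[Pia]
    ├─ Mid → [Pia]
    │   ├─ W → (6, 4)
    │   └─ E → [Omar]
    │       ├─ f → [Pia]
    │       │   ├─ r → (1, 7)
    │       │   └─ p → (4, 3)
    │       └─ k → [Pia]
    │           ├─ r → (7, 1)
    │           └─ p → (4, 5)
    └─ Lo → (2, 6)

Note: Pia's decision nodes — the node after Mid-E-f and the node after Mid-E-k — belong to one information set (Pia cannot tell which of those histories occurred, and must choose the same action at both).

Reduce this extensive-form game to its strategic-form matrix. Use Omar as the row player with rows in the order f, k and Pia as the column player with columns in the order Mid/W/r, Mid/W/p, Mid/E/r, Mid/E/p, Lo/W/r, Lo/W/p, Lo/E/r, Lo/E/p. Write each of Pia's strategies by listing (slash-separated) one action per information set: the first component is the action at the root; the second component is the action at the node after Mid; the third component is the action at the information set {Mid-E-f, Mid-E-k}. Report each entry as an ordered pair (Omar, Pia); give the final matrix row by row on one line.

      Mid/W/r  Mid/W/p  Mid/E/r  Mid/E/p   Lo/W/r   Lo/W/p   Lo/E/r   Lo/E/p
   f    (6,4)    (6,4)    (1,7)    (4,3)    (2,6)    (2,6)    (2,6)    (2,6)
   k    (6,4)    (6,4)    (7,1)    (4,5)    (2,6)    (2,6)    (2,6)    (2,6)

f: (6,4) (6,4) (1,7) (4,3) (2,6) (2,6) (2,6) (2,6) | k: (6,4) (6,4) (7,1) (4,5) (2,6) (2,6) (2,6) (2,6)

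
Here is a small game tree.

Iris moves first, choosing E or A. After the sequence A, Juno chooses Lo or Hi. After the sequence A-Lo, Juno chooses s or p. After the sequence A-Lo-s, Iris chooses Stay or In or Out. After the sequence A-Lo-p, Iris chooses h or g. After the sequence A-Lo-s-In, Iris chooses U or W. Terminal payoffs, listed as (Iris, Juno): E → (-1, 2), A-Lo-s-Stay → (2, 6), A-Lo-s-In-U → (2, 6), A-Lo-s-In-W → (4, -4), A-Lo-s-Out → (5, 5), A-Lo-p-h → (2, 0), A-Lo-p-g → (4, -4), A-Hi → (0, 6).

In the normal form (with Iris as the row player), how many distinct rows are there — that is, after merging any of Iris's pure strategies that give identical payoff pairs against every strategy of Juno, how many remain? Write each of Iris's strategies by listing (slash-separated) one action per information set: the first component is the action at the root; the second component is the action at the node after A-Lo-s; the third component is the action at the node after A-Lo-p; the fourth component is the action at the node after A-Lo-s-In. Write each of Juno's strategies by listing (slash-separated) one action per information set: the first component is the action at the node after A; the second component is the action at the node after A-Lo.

7

Iris has 24 pure strategies: E/Stay/h/U, E/Stay/h/W, E/Stay/g/U, E/Stay/g/W, E/In/h/U, E/In/h/W, E/In/g/U, E/In/g/W, E/Out/h/U, E/Out/h/W, E/Out/g/U, E/Out/g/W, A/Stay/h/U, A/Stay/h/W, A/Stay/g/U, A/Stay/g/W, A/In/h/U, A/In/h/W, A/In/g/U, A/In/g/W, A/Out/h/U, A/Out/h/W, A/Out/g/U, A/Out/g/W. Columns: Lo/s, Lo/p, Hi/s, Hi/p.
{E/Stay/h/U, E/Stay/h/W, E/Stay/g/U, E/Stay/g/W, E/In/h/U, E/In/h/W, E/In/g/U, E/In/g/W, E/Out/h/U, E/Out/h/W, E/Out/g/U, E/Out/g/W} → row (-1,2) (-1,2) (-1,2) (-1,2)
{A/Stay/h/U, A/Stay/h/W, A/In/h/U} → row (2,6) (2,0) (0,6) (0,6)
{A/Stay/g/U, A/Stay/g/W, A/In/g/U} → row (2,6) (4,-4) (0,6) (0,6)
{A/In/h/W} → row (4,-4) (2,0) (0,6) (0,6)
{A/In/g/W} → row (4,-4) (4,-4) (0,6) (0,6)
{A/Out/h/U, A/Out/h/W} → row (5,5) (2,0) (0,6) (0,6)
{A/Out/g/U, A/Out/g/W} → row (5,5) (4,-4) (0,6) (0,6)
That's 7 distinct rows out of 24 strategies.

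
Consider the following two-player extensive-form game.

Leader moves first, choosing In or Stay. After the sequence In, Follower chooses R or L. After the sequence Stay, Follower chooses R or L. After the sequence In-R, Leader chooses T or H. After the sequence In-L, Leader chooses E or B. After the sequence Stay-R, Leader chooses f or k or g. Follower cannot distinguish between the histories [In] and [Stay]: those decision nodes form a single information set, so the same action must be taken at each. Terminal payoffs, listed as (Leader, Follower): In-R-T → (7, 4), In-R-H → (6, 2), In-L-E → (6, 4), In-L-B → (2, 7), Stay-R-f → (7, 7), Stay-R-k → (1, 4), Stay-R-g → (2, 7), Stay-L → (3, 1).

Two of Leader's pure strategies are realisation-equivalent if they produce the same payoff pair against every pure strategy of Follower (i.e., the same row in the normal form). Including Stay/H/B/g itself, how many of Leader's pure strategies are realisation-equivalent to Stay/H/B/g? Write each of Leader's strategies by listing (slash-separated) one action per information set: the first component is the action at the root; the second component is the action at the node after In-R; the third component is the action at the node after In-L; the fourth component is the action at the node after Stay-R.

4

Row for Stay/H/B/g (columns R, L): (2,7) (3,1).
Under Stay/H/B/g, Leader's choice at the node after In-R and at the node after In-L can never be reached regardless of what Follower does, so varying those choices leaves every outcome unchanged.
Holding the reachable choices fixed and varying the unreachable ones freely already gives 2 × 2 = 4 equivalent strategies.
No other strategy reproduces this row, so those 4 are the full class: Stay/T/E/g, Stay/T/B/g, Stay/H/E/g, Stay/H/B/g.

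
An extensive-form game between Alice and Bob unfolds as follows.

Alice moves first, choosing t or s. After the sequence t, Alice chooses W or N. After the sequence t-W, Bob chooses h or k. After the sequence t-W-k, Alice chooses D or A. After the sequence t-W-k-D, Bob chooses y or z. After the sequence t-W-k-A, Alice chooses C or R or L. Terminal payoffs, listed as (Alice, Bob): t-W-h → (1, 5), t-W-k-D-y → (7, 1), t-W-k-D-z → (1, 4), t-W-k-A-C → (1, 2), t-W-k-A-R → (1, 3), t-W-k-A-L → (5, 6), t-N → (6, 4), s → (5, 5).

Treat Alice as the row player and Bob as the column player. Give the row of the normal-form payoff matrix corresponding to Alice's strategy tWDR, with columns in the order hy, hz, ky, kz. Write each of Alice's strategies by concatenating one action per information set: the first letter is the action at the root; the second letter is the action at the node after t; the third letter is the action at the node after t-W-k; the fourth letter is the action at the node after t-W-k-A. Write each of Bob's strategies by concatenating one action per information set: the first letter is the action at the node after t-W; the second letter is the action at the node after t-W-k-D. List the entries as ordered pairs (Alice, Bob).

vs hy: Alice plays t → Alice plays W at [t] → Bob plays h at [t-W] → (1, 5)
vs hz: Alice plays t → Alice plays W at [t] → Bob plays h at [t-W] → (1, 5)
vs ky: Alice plays t → Alice plays W at [t] → Bob plays k at [t-W] → Alice plays D at [t-W-k] → Bob plays y at [t-W-k-D] → (7, 1)
vs kz: Alice plays t → Alice plays W at [t] → Bob plays k at [t-W] → Alice plays D at [t-W-k] → Bob plays z at [t-W-k-D] → (1, 4)

(1,5) (1,5) (7,1) (1,4)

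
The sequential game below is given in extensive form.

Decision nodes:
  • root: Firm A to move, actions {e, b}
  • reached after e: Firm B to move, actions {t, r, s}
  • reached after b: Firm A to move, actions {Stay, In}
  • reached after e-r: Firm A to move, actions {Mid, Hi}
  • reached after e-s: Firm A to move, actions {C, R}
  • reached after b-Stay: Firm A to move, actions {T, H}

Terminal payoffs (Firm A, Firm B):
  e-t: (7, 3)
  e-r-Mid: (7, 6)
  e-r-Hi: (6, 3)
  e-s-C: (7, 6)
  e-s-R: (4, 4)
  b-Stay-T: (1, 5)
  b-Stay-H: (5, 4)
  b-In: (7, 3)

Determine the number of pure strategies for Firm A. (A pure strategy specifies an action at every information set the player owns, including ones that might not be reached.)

32

Firm A owns the root with actions {e, b} — two choices.
Firm A owns the node after b with actions {Stay, In} — two choices.
Firm A owns the node after e-r with actions {Mid, Hi} — two choices.
Firm A owns the node after e-s with actions {C, R} — two choices.
Firm A owns the node after b-Stay with actions {T, H} — two choices.
A pure strategy fixes one action at each information set independently, so the count is the product 2 × 2 × 2 × 2 × 2 = 32.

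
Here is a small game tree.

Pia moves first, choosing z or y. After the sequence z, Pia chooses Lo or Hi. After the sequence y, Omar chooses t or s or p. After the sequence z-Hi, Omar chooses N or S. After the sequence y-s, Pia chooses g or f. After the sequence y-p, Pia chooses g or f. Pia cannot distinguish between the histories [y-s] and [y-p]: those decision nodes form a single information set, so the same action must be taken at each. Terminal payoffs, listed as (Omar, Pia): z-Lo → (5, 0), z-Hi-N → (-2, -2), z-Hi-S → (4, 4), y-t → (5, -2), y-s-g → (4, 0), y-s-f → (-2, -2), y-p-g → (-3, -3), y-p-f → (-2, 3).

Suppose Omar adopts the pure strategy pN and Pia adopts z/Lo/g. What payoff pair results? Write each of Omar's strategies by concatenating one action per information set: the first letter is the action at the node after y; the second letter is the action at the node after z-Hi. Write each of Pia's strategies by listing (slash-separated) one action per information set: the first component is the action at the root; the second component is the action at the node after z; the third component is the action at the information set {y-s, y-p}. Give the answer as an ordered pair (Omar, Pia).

Trace the play path from the root:
  Pia plays z
  Pia plays Lo at [z]
→ terminal payoff (5, 0).
(Omar's choice at the node after y is never reached on this path, so it doesn't affect the outcome.)

(5, 0)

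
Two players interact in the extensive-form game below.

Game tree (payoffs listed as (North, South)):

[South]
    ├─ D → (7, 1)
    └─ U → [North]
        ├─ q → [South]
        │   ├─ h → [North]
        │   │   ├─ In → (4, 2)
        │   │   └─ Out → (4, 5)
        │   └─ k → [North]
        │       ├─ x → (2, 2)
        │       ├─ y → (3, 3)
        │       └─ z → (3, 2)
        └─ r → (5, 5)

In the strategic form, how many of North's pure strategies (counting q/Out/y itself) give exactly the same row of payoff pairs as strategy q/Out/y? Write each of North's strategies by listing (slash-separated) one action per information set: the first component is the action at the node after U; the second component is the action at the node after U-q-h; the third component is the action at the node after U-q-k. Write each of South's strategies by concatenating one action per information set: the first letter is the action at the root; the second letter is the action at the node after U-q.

1

Row for q/Out/y (columns Dh, Dk, Uh, Uk): (7,1) (7,1) (4,5) (3,3).
Every one of North's information sets is on the play path for some reply by South when North follows q/Out/y.
Changing the action at any of them therefore changes at least one column, so only q/Out/y itself gives this row.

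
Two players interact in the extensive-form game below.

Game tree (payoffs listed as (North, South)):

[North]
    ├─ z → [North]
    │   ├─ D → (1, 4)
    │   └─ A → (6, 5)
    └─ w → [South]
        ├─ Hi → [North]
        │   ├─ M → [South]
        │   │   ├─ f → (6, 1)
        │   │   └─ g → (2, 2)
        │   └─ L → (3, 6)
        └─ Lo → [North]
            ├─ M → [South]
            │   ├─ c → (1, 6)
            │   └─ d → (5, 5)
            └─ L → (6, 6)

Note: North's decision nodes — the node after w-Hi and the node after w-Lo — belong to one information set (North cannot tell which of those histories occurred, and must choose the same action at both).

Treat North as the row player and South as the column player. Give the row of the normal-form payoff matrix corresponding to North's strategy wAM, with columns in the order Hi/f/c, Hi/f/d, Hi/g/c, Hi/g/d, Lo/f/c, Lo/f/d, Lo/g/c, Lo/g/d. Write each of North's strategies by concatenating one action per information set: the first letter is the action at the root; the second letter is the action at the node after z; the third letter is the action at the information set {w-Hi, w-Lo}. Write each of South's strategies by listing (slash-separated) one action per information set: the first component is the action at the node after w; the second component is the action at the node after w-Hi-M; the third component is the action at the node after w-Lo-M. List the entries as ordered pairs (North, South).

vs Hi/f/c: North plays w → South plays Hi at [w] → North plays M at [w-Hi] → South plays f at [w-Hi-M] → (6, 1)
vs Hi/f/d: North plays w → South plays Hi at [w] → North plays M at [w-Hi] → South plays f at [w-Hi-M] → (6, 1)
vs Hi/g/c: North plays w → South plays Hi at [w] → North plays M at [w-Hi] → South plays g at [w-Hi-M] → (2, 2)
vs Hi/g/d: North plays w → South plays Hi at [w] → North plays M at [w-Hi] → South plays g at [w-Hi-M] → (2, 2)
vs Lo/f/c: North plays w → South plays Lo at [w] → North plays M at [w-Lo] → South plays c at [w-Lo-M] → (1, 6)
vs Lo/f/d: North plays w → South plays Lo at [w] → North plays M at [w-Lo] → South plays d at [w-Lo-M] → (5, 5)
vs Lo/g/c: North plays w → South plays Lo at [w] → North plays M at [w-Lo] → South plays c at [w-Lo-M] → (1, 6)
vs Lo/g/d: North plays w → South plays Lo at [w] → North plays M at [w-Lo] → South plays d at [w-Lo-M] → (5, 5)

(6,1) (6,1) (2,2) (2,2) (1,6) (5,5) (1,6) (5,5)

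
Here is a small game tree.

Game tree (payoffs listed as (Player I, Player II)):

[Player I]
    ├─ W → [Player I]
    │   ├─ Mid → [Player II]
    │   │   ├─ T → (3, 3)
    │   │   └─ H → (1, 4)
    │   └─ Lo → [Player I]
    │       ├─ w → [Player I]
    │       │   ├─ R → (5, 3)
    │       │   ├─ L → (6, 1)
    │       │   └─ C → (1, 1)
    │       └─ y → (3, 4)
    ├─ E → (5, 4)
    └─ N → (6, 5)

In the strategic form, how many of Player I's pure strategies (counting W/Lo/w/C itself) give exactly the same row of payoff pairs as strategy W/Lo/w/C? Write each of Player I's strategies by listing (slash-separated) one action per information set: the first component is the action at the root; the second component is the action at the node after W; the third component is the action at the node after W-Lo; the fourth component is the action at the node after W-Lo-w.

1

Row for W/Lo/w/C (columns T, H): (1,1) (1,1).
Every one of Player I's information sets is on the play path for some reply by Player II when Player I follows W/Lo/w/C.
Changing the action at any of them therefore changes at least one column, so only W/Lo/w/C itself gives this row.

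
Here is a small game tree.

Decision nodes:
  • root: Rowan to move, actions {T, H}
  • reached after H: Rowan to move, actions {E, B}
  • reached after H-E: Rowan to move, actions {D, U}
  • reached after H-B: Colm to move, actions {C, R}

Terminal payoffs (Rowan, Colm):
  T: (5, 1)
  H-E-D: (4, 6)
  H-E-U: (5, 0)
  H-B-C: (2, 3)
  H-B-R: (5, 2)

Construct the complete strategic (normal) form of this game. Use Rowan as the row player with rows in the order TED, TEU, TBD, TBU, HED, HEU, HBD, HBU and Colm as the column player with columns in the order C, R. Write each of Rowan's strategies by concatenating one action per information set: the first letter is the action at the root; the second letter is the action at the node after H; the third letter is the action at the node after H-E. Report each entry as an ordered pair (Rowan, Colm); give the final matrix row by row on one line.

            C        R
 TED    (5,1)    (5,1)
 TEU    (5,1)    (5,1)
 TBD    (5,1)    (5,1)
 TBU    (5,1)    (5,1)
 HED    (4,6)    (4,6)
 HEU    (5,0)    (5,0)
 HBD    (2,3)    (5,2)
 HBU    (2,3)    (5,2)

TED: (5,1) (5,1) | TEU: (5,1) (5,1) | TBD: (5,1) (5,1) | TBU: (5,1) (5,1) | HED: (4,6) (4,6) | HEU: (5,0) (5,0) | HBD: (2,3) (5,2) | HBU: (2,3) (5,2)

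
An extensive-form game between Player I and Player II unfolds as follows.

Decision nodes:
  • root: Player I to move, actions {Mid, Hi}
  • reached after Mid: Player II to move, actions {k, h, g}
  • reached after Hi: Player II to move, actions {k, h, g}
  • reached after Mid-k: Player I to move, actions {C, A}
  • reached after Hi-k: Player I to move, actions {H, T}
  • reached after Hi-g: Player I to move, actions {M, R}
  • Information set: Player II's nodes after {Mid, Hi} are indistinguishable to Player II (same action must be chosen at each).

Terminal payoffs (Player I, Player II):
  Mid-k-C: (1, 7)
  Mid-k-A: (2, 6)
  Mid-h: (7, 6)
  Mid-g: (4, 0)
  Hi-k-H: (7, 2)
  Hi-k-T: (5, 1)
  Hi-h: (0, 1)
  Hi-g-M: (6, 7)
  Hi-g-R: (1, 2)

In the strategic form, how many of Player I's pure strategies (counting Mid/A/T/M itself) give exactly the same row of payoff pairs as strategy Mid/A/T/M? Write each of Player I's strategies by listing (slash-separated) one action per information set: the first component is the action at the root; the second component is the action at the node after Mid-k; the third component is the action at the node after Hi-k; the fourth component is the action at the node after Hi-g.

4

Row for Mid/A/T/M (columns k, h, g): (2,6) (7,6) (4,0).
Under Mid/A/T/M, Player I's choice at the node after Hi-k and at the node after Hi-g can never be reached regardless of what Player II does, so varying those choices leaves every outcome unchanged.
Holding the reachable choices fixed and varying the unreachable ones freely already gives 2 × 2 = 4 equivalent strategies.
No other strategy reproduces this row, so those 4 are the full class: Mid/A/H/M, Mid/A/H/R, Mid/A/T/M, Mid/A/T/R.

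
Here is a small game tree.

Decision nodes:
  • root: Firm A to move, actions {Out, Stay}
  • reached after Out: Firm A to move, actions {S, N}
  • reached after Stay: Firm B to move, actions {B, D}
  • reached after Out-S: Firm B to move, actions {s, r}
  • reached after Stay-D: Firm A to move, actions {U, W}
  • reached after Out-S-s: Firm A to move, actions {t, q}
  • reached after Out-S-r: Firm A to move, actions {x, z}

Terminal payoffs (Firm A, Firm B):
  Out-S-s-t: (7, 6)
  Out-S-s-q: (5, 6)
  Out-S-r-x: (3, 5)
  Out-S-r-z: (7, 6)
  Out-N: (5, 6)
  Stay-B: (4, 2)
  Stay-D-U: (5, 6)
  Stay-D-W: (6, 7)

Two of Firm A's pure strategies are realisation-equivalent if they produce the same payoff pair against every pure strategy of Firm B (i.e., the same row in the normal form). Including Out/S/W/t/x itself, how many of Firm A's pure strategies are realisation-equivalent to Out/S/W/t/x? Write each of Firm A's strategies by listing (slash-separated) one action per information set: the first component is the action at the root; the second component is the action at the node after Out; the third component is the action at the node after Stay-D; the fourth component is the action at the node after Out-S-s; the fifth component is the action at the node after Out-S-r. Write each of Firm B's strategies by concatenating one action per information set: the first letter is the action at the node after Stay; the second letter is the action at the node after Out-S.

Row for Out/S/W/t/x (columns Bs, Br, Ds, Dr): (7,6) (3,5) (7,6) (3,5).
Under Out/S/W/t/x, Firm A's choice at the node after Stay-D can never be reached regardless of what Firm B does, so varying those choices leaves every outcome unchanged.
Holding the reachable choices fixed and varying the unreachable one freely already gives 2 equivalent strategies.
No other strategy reproduces this row, so those 2 are the full class: Out/S/U/t/x, Out/S/W/t/x.

2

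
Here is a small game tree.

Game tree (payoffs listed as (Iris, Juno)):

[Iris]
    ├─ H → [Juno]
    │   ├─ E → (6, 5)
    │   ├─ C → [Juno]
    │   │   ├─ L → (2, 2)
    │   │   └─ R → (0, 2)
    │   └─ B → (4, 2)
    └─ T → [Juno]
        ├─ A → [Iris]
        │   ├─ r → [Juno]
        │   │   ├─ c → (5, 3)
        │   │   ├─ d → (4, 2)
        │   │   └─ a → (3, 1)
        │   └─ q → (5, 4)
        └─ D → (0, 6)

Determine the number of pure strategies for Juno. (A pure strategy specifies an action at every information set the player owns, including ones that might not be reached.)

36

Juno owns the node after H with actions {E, C, B} — three choices.
Juno owns the node after T with actions {A, D} — two choices.
Juno owns the node after H-C with actions {L, R} — two choices.
Juno owns the node after T-A-r with actions {c, d, a} — three choices.
A pure strategy fixes one action at each information set independently, so the count is the product 3 × 2 × 2 × 3 = 36.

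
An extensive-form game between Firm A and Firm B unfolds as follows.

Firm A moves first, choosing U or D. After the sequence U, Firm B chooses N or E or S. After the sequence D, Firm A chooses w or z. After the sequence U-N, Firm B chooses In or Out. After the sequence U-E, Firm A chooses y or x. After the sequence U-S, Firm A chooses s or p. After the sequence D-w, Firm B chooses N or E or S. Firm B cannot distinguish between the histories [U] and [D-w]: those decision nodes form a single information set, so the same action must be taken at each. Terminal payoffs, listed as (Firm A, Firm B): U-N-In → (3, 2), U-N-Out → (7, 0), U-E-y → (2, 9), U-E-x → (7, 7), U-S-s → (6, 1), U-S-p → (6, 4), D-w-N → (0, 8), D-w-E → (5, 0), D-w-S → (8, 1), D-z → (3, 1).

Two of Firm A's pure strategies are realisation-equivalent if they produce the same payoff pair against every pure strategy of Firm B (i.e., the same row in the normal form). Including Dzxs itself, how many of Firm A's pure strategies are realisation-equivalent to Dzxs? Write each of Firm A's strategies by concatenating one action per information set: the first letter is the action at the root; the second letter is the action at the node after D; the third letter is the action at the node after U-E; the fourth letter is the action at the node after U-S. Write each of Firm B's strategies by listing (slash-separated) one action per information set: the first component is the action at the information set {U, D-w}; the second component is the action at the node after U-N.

Row for Dzxs (columns N/In, N/Out, E/In, E/Out, S/In, S/Out): (3,1) (3,1) (3,1) (3,1) (3,1) (3,1).
Under Dzxs, Firm A's choice at the node after U-E and at the node after U-S can never be reached regardless of what Firm B does, so varying those choices leaves every outcome unchanged.
Holding the reachable choices fixed and varying the unreachable ones freely already gives 2 × 2 = 4 equivalent strategies.
No other strategy reproduces this row, so those 4 are the full class: Dzys, Dzyp, Dzxs, Dzxp.

4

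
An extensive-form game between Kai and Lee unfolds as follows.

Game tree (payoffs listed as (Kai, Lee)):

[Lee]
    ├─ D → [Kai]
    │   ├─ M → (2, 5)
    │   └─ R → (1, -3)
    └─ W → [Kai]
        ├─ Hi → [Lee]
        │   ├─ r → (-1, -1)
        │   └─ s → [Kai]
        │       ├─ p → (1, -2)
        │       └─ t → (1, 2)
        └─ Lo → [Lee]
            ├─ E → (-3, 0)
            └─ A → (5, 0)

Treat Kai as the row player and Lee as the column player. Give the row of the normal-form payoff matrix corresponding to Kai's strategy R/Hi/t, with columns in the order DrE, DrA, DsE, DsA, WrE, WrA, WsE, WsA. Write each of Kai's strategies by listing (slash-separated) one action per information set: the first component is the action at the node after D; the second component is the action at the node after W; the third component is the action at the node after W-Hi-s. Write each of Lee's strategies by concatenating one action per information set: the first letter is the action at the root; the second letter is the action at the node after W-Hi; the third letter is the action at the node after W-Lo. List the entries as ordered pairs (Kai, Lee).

(1,-3) (1,-3) (1,-3) (1,-3) (-1,-1) (-1,-1) (1,2) (1,2)

vs DrE: Lee plays D → Kai plays R at [D] → (1, -3)
vs DrA: Lee plays D → Kai plays R at [D] → (1, -3)
vs DsE: Lee plays D → Kai plays R at [D] → (1, -3)
vs DsA: Lee plays D → Kai plays R at [D] → (1, -3)
vs WrE: Lee plays W → Kai plays Hi at [W] → Lee plays r at [W-Hi] → (-1, -1)
vs WrA: Lee plays W → Kai plays Hi at [W] → Lee plays r at [W-Hi] → (-1, -1)
vs WsE: Lee plays W → Kai plays Hi at [W] → Lee plays s at [W-Hi] → Kai plays t at [W-Hi-s] → (1, 2)
vs WsA: Lee plays W → Kai plays Hi at [W] → Lee plays s at [W-Hi] → Kai plays t at [W-Hi-s] → (1, 2)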